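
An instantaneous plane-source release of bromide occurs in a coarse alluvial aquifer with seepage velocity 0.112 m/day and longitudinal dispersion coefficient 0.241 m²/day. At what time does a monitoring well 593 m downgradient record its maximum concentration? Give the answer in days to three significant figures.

For the 1D instantaneous-source solution, setting ∂C/∂t = 0 at fixed x gives v²t² + 2Dt − x² = 0, so t = (√(D² + v²x²) − D)/v².
√(D² + v²x²) = √(0.241² + 0.112² × 593²) = 66.42; v² = 0.012544.
t = (66.42 − 0.241)/0.012544 = 5280 days (vs. the pure-advection estimate x/v = 5290 d).

5280 days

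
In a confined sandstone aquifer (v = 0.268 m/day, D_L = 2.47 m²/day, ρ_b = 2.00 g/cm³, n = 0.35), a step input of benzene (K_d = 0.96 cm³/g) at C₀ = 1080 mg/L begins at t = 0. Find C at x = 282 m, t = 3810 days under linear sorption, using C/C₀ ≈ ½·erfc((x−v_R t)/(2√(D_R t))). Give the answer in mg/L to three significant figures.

11.2 mg/L

Retardation factor R = 1 + ρ_b·K_d/n = 1 + 2.00 × 0.96/0.35 = 6.486.
Sorption retards both mechanisms: v_R = v/R = 0.04132 m/day, D_R = D/R = 0.3808 m²/day.
v_R·t = 0.04132 × 3810 = 157.4292 m; 2√(D_R t) = 76.18 m; argument = (282 − 157.4292)/76.18 = 1.635.
C = C₀ × ½·erfc(1.635) = 1080 × 0.01038 = 11.2 mg/L.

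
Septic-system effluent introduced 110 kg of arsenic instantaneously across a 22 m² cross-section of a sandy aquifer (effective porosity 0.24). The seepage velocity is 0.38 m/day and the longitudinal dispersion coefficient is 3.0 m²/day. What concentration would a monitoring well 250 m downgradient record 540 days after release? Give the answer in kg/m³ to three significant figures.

0.107 kg/m³

For an instantaneous plane source, C(x,t) = M/(n_e·A·√(4πDt)) · exp(−(x−vt)²/(4Dt)), with n_e·A the pore (flow) area.
Plume center vt = 0.38 × 540 = 205.2 m, so the well at 250 m is 44.8 m downgradient of the peak.
√(4πDt) = 142.7 m, giving peak height M/(n_e·A·√(4πDt)) = 110/(0.24 × 22 × 142.7) = 0.1460 kg/m³.
(x−vt)²/(4Dt) = (44.8)²/(4 × 3.0 × 540) = 0.3097; exp(−0.3097) = 0.7337.
C = 0.1460 × 0.7337 = 0.107 kg/m³.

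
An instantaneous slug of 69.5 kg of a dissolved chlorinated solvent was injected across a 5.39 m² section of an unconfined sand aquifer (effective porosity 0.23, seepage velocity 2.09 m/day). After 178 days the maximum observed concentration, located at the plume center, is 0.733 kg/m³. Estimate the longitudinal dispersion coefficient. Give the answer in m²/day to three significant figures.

2.62 m²/day

At the plume center C_max = M/(n_e·A·√(4πDt)), so D = M²/(4πt·(n_e·A·C_max)²).
n_e·A·C_max = 0.23 × 5.39 × 0.733 = 0.9087 kg/m.
D = 69.5²/(4π × 178 × 0.9087²) = 2.62 m²/day.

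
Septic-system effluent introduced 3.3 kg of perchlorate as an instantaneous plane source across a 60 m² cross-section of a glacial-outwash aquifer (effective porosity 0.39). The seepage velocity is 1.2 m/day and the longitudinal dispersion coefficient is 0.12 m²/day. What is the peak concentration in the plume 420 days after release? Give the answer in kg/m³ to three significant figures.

0.00560 kg/m³

The peak of an instantaneous 1D plume sits at x = vt; there the Gaussian factor is 1 and C_max = M/(n_e·A·√(4πDt)), where n_e·A is the pore area the mass is dissolved in.
√(4πDt) = √(4π × 0.12 × 420) = 25.17 m, so C_max = 3.3/(0.39 × 60 × 25.17) = 0.00560 kg/m³.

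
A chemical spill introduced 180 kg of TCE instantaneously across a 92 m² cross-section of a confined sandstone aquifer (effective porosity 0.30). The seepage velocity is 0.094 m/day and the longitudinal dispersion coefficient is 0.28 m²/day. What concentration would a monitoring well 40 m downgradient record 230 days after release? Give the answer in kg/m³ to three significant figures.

For an instantaneous plane source, C(x,t) = M/(n_e·A·√(4πDt)) · exp(−(x−vt)²/(4Dt)), with n_e·A the pore (flow) area.
Plume center vt = 0.094 × 230 = 21.62 m, so the well at 40 m is 18.38 m downgradient of the peak.
√(4πDt) = 28.45 m, giving peak height M/(n_e·A·√(4πDt)) = 180/(0.30 × 92 × 28.45) = 0.2292 kg/m³.
(x−vt)²/(4Dt) = (18.38)²/(4 × 0.28 × 230) = 1.311; exp(−1.311) = 0.2696.
C = 0.2292 × 0.2696 = 0.0618 kg/m³.

0.0618 kg/m³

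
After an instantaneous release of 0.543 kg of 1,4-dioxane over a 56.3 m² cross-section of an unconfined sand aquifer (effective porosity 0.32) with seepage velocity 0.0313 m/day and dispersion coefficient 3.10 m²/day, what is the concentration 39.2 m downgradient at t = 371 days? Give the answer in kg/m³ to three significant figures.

0.000212 kg/m³

For an instantaneous plane source, C(x,t) = M/(n_e·A·√(4πDt)) · exp(−(x−vt)²/(4Dt)), with n_e·A the pore (flow) area.
Plume center vt = 0.0313 × 371 = 11.6123 m, so the well at 39.2 m is 27.5877 m downgradient of the peak.
√(4πDt) = 120.2 m, giving peak height M/(n_e·A·√(4πDt)) = 0.543/(0.32 × 56.3 × 120.2) = 0.0002507 kg/m³.
(x−vt)²/(4Dt) = (27.5877)²/(4 × 3.10 × 371) = 0.1654; exp(−0.1654) = 0.8476.
C = 0.0002507 × 0.8476 = 0.000212 kg/m³.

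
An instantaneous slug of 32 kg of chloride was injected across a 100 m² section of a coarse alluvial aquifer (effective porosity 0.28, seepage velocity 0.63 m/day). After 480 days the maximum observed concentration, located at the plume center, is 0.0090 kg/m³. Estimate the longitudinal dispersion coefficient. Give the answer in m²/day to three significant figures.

2.67 m²/day

At the plume center C_max = M/(n_e·A·√(4πDt)), so D = M²/(4πt·(n_e·A·C_max)²).
n_e·A·C_max = 0.28 × 100 × 0.0090 = 0.2520 kg/m.
D = 32²/(4π × 480 × 0.2520²) = 2.67 m²/day.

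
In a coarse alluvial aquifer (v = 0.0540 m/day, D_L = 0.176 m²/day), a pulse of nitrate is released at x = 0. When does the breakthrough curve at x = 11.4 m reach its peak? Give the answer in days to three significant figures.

159 days

For the 1D instantaneous-source solution, setting ∂C/∂t = 0 at fixed x gives v²t² + 2Dt − x² = 0, so t = (√(D² + v²x²) − D)/v².
√(D² + v²x²) = √(0.176² + 0.0540² × 11.4²) = 0.6403; v² = 0.002916.
t = (0.6403 − 0.176)/0.002916 = 159 days (vs. the pure-advection estimate x/v = 211 d).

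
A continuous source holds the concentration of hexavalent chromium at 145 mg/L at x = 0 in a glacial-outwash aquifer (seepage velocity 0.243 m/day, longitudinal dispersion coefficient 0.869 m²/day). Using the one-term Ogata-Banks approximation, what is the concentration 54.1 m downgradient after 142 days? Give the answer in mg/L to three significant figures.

15.4 mg/L

For a continuous step input, C/C₀ ≈ ½·erfc((x−vt)/(2√(Dt))).
vt = 0.243 × 142 = 34.506 m and 2√(Dt) = 2√(0.869 × 142) = 22.22 m.
Argument (x−vt)/(2√(Dt)) = (54.1 − 34.506)/22.22 = 0.8818; ½·erfc(0.8818) = 0.1062.
C = 145 × 0.1062 = 15.4 mg/L.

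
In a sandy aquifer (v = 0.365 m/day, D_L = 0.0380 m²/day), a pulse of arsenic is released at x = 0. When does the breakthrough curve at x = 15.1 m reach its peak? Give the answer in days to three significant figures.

For the 1D instantaneous-source solution, setting ∂C/∂t = 0 at fixed x gives v²t² + 2Dt − x² = 0, so t = (√(D² + v²x²) − D)/v².
√(D² + v²x²) = √(0.0380² + 0.365² × 15.1²) = 5.512; v² = 0.133225.
t = (5.512 − 0.0380)/0.133225 = 41.1 days (vs. the pure-advection estimate x/v = 41.4 d).

41.1 days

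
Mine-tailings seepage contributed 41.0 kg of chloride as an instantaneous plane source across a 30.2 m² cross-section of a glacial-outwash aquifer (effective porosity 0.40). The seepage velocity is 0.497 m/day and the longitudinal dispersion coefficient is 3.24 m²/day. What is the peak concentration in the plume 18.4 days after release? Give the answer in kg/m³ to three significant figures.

0.124 kg/m³

The peak of an instantaneous 1D plume sits at x = vt; there the Gaussian factor is 1 and C_max = M/(n_e·A·√(4πDt)), where n_e·A is the pore area the mass is dissolved in.
√(4πDt) = √(4π × 3.24 × 18.4) = 27.37 m, so C_max = 41.0/(0.40 × 30.2 × 27.37) = 0.124 kg/m³.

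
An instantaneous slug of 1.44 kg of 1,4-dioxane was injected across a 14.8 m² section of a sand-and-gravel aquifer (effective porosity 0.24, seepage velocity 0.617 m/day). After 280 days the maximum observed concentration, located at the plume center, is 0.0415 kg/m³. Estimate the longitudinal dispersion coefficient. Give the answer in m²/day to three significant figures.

At the plume center C_max = M/(n_e·A·√(4πDt)), so D = M²/(4πt·(n_e·A·C_max)²).
n_e·A·C_max = 0.24 × 14.8 × 0.0415 = 0.1474 kg/m.
D = 1.44²/(4π × 280 × 0.1474²) = 0.0271 m²/day.

0.0271 m²/day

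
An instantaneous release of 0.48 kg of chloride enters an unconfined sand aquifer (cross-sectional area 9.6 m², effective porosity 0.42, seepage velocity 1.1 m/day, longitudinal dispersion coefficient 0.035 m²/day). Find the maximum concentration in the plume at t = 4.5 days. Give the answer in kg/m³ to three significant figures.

0.0846 kg/m³

The peak of an instantaneous 1D plume sits at x = vt; there the Gaussian factor is 1 and C_max = M/(n_e·A·√(4πDt)), where n_e·A is the pore area the mass is dissolved in.
√(4πDt) = √(4π × 0.035 × 4.5) = 1.407 m, so C_max = 0.48/(0.42 × 9.6 × 1.407) = 0.0846 kg/m³.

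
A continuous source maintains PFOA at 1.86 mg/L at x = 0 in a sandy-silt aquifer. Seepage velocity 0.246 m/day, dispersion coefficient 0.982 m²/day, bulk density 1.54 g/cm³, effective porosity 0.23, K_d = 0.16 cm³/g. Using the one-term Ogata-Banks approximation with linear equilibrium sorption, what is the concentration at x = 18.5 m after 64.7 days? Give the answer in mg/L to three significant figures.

0.156 mg/L

Retardation factor R = 1 + ρ_b·K_d/n = 1 + 1.54 × 0.16/0.23 = 2.071.
Sorption retards both mechanisms: v_R = v/R = 0.1188 m/day, D_R = D/R = 0.4742 m²/day.
v_R·t = 0.1188 × 64.7 = 7.68636 m; 2√(D_R t) = 11.08 m; argument = (18.5 − 7.68636)/11.08 = 0.9760.
C = C₀ × ½·erfc(0.9760) = 1.86 × 0.08375 = 0.156 mg/L.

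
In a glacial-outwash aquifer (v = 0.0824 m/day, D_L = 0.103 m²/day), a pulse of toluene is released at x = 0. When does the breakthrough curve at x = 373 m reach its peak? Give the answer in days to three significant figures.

For the 1D instantaneous-source solution, setting ∂C/∂t = 0 at fixed x gives v²t² + 2Dt − x² = 0, so t = (√(D² + v²x²) − D)/v².
√(D² + v²x²) = √(0.103² + 0.0824² × 373²) = 30.74; v² = 0.00678976.
t = (30.74 − 0.103)/0.00678976 = 4510 days (vs. the pure-advection estimate x/v = 4530 d).

4510 days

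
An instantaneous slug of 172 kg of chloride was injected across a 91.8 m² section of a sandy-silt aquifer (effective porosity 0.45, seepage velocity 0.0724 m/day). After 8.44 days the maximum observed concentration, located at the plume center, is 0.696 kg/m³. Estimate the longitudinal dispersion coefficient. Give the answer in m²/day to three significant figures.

At the plume center C_max = M/(n_e·A·√(4πDt)), so D = M²/(4πt·(n_e·A·C_max)²).
n_e·A·C_max = 0.45 × 91.8 × 0.696 = 28.75 kg/m.
D = 172²/(4π × 8.44 × 28.75²) = 0.337 m²/day.

0.337 m²/day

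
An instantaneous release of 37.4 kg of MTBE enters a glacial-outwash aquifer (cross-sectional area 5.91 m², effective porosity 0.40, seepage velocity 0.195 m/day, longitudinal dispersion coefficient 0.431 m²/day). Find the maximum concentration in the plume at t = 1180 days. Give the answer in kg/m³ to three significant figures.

The peak of an instantaneous 1D plume sits at x = vt; there the Gaussian factor is 1 and C_max = M/(n_e·A·√(4πDt)), where n_e·A is the pore area the mass is dissolved in.
√(4πDt) = √(4π × 0.431 × 1180) = 79.94 m, so C_max = 37.4/(0.40 × 5.91 × 79.94) = 0.198 kg/m³.

0.198 kg/m³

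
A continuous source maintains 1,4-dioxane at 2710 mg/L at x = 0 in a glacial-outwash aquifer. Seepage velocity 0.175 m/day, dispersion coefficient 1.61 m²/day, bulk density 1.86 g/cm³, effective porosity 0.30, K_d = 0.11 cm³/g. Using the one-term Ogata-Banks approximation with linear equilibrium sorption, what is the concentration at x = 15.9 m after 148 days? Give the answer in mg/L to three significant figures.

Retardation factor R = 1 + ρ_b·K_d/n = 1 + 1.86 × 0.11/0.30 = 1.682.
Sorption retards both mechanisms: v_R = v/R = 0.1040 m/day, D_R = D/R = 0.9572 m²/day.
v_R·t = 0.1040 × 148 = 15.392 m; 2√(D_R t) = 23.80 m; argument = (15.9 − 15.392)/23.80 = 0.02134.
C = C₀ × ½·erfc(0.02134) = 2710 × 0.4880 = 1320 mg/L.

1320 mg/L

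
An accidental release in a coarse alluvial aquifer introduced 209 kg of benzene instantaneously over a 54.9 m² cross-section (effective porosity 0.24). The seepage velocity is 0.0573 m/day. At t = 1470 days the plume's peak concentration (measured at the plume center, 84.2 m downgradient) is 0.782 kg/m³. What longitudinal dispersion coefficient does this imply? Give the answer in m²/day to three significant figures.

At the plume center C_max = M/(n_e·A·√(4πDt)), so D = M²/(4πt·(n_e·A·C_max)²).
n_e·A·C_max = 0.24 × 54.9 × 0.782 = 10.30 kg/m.
D = 209²/(4π × 1470 × 10.30²) = 0.0223 m²/day.

0.0223 m²/day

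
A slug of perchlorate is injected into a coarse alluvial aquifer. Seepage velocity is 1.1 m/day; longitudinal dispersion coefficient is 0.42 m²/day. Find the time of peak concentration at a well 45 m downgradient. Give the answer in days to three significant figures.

For the 1D instantaneous-source solution, setting ∂C/∂t = 0 at fixed x gives v²t² + 2Dt − x² = 0, so t = (√(D² + v²x²) − D)/v².
√(D² + v²x²) = √(0.42² + 1.1² × 45²) = 49.50; v² = 1.21.
t = (49.50 − 0.42)/1.21 = 40.6 days (vs. the pure-advection estimate x/v = 40.9 d).

40.6 days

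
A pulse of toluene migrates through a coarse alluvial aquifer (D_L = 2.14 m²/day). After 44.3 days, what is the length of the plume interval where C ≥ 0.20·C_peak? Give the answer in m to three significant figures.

The plume is Gaussian with σ = √(2Dt) = √(2 × 2.14 × 44.3) = 13.77 m.
C/C_peak = exp(−Δx²/(2σ²)) = 0.20 ⇒ Δx = σ·√(−2 ln 0.20) = 13.77 × 1.794 = 24.70 m.
Width = 2Δx = 49.4 m.

49.4 m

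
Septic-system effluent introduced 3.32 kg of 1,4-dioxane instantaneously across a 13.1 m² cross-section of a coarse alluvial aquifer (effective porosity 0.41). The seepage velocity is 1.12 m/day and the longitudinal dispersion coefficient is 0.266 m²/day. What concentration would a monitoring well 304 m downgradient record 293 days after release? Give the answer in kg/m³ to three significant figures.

0.00304 kg/m³

For an instantaneous plane source, C(x,t) = M/(n_e·A·√(4πDt)) · exp(−(x−vt)²/(4Dt)), with n_e·A the pore (flow) area.
Plume center vt = 1.12 × 293 = 328.16 m, so the well at 304 m is 24.16 m upgradient of the peak.
√(4πDt) = 31.30 m, giving peak height M/(n_e·A·√(4πDt)) = 3.32/(0.41 × 13.1 × 31.30) = 0.01975 kg/m³.
(x−vt)²/(4Dt) = (-24.16)²/(4 × 0.266 × 293) = 1.872; exp(−1.872) = 0.1538.
C = 0.01975 × 0.1538 = 0.00304 kg/m³.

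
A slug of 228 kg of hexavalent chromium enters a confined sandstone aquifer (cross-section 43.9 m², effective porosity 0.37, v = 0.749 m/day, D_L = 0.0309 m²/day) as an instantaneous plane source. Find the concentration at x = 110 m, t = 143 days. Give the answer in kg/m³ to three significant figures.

1.17 kg/m³

For an instantaneous plane source, C(x,t) = M/(n_e·A·√(4πDt)) · exp(−(x−vt)²/(4Dt)), with n_e·A the pore (flow) area.
Plume center vt = 0.749 × 143 = 107.107 m, so the well at 110 m is 2.893 m downgradient of the peak.
√(4πDt) = 7.452 m, giving peak height M/(n_e·A·√(4πDt)) = 228/(0.37 × 43.9 × 7.452) = 1.884 kg/m³.
(x−vt)²/(4Dt) = (2.893)²/(4 × 0.0309 × 143) = 0.4735; exp(−0.4735) = 0.6228.
C = 1.884 × 0.6228 = 1.17 kg/m³.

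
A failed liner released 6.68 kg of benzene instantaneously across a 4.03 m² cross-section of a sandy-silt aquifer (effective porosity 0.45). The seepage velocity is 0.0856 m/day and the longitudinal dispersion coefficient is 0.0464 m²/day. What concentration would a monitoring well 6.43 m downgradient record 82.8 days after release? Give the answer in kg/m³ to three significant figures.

0.515 kg/m³

For an instantaneous plane source, C(x,t) = M/(n_e·A·√(4πDt)) · exp(−(x−vt)²/(4Dt)), with n_e·A the pore (flow) area.
Plume center vt = 0.0856 × 82.8 = 7.08768 m, so the well at 6.43 m is 0.65768 m upgradient of the peak.
√(4πDt) = 6.948 m, giving peak height M/(n_e·A·√(4πDt)) = 6.68/(0.45 × 4.03 × 6.948) = 0.5302 kg/m³.
(x−vt)²/(4Dt) = (-0.65768)²/(4 × 0.0464 × 82.8) = 0.02815; exp(−0.02815) = 0.9722.
C = 0.5302 × 0.9722 = 0.515 kg/m³.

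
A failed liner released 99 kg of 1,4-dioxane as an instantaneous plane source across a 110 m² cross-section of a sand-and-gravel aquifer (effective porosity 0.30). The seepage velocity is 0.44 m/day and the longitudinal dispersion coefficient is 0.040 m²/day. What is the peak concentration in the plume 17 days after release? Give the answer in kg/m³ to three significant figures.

The peak of an instantaneous 1D plume sits at x = vt; there the Gaussian factor is 1 and C_max = M/(n_e·A·√(4πDt)), where n_e·A is the pore area the mass is dissolved in.
√(4πDt) = √(4π × 0.040 × 17) = 2.923 m, so C_max = 99/(0.30 × 110 × 2.923) = 1.03 kg/m³.

1.03 kg/m³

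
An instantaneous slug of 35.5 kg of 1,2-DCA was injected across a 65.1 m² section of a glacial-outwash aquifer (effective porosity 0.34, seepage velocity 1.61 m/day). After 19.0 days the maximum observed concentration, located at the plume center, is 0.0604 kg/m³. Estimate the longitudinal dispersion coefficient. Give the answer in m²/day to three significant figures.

At the plume center C_max = M/(n_e·A·√(4πDt)), so D = M²/(4πt·(n_e·A·C_max)²).
n_e·A·C_max = 0.34 × 65.1 × 0.0604 = 1.337 kg/m.
D = 35.5²/(4π × 19.0 × 1.337²) = 2.95 m²/day.

2.95 m²/day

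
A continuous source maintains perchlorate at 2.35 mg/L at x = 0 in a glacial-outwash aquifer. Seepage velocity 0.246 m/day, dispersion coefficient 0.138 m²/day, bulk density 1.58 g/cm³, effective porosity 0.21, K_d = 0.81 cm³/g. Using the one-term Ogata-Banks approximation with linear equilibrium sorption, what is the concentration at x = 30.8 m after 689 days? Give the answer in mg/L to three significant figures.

Retardation factor R = 1 + ρ_b·K_d/n = 1 + 1.58 × 0.81/0.21 = 7.094.
Sorption retards both mechanisms: v_R = v/R = 0.03468 m/day, D_R = D/R = 0.01945 m²/day.
v_R·t = 0.03468 × 689 = 23.89452 m; 2√(D_R t) = 7.321 m; argument = (30.8 − 23.89452)/7.321 = 0.9432.
C = C₀ × ½·erfc(0.9432) = 2.35 × 0.09112 = 0.214 mg/L.

0.214 mg/L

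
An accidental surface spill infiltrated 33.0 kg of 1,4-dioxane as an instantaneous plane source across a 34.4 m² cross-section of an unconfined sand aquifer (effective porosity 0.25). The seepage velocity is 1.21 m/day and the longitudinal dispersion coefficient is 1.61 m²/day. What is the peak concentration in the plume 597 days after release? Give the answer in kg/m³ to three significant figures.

0.0349 kg/m³

The peak of an instantaneous 1D plume sits at x = vt; there the Gaussian factor is 1 and C_max = M/(n_e·A·√(4πDt)), where n_e·A is the pore area the mass is dissolved in.
√(4πDt) = √(4π × 1.61 × 597) = 109.9 m, so C_max = 33.0/(0.25 × 34.4 × 109.9) = 0.0349 kg/m³.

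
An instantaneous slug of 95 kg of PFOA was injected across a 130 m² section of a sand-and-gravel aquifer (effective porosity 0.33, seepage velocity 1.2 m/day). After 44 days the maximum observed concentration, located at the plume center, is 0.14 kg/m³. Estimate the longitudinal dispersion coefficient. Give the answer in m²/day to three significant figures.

0.452 m²/day

At the plume center C_max = M/(n_e·A·√(4πDt)), so D = M²/(4πt·(n_e·A·C_max)²).
n_e·A·C_max = 0.33 × 130 × 0.14 = 6.006 kg/m.
D = 95²/(4π × 44 × 6.006²) = 0.452 m²/day.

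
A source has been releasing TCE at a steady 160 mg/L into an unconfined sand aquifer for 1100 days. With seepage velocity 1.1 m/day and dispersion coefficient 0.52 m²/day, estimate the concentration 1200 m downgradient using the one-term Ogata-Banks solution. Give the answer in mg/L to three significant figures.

98.6 mg/L

For a continuous step input, C/C₀ ≈ ½·erfc((x−vt)/(2√(Dt))).
vt = 1.1 × 1100 = 1210 m and 2√(Dt) = 2√(0.52 × 1100) = 47.83 m.
Argument (x−vt)/(2√(Dt)) = (1200 − 1210)/47.83 = -0.2091; ½·erfc(-0.2091) = 0.6163.
C = 160 × 0.6163 = 98.6 mg/L.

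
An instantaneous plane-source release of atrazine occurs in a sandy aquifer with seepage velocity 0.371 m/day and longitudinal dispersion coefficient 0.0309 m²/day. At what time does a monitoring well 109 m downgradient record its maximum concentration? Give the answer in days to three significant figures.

For the 1D instantaneous-source solution, setting ∂C/∂t = 0 at fixed x gives v²t² + 2Dt − x² = 0, so t = (√(D² + v²x²) − D)/v².
√(D² + v²x²) = √(0.0309² + 0.371² × 109²) = 40.44; v² = 0.137641.
t = (40.44 − 0.0309)/0.137641 = 294 days (vs. the pure-advection estimate x/v = 294 d).

294 days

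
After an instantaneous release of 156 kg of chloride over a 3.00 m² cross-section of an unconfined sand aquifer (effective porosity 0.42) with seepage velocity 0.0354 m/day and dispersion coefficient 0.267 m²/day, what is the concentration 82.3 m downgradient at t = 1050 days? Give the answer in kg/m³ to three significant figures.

0.339 kg/m³

For an instantaneous plane source, C(x,t) = M/(n_e·A·√(4πDt)) · exp(−(x−vt)²/(4Dt)), with n_e·A the pore (flow) area.
Plume center vt = 0.0354 × 1050 = 37.17 m, so the well at 82.3 m is 45.13 m downgradient of the peak.
√(4πDt) = 59.35 m, giving peak height M/(n_e·A·√(4πDt)) = 156/(0.42 × 3.00 × 59.35) = 2.086 kg/m³.
(x−vt)²/(4Dt) = (45.13)²/(4 × 0.267 × 1050) = 1.816; exp(−1.816) = 0.1627.
C = 2.086 × 0.1627 = 0.339 kg/m³.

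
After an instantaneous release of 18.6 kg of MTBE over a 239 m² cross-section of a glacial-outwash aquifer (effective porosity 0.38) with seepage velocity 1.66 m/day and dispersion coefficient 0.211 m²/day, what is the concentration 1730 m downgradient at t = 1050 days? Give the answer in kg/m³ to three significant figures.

For an instantaneous plane source, C(x,t) = M/(n_e·A·√(4πDt)) · exp(−(x−vt)²/(4Dt)), with n_e·A the pore (flow) area.
Plume center vt = 1.66 × 1050 = 1743 m, so the well at 1730 m is 13 m upgradient of the peak.
√(4πDt) = 52.76 m, giving peak height M/(n_e·A·√(4πDt)) = 18.6/(0.38 × 239 × 52.76) = 0.003882 kg/m³.
(x−vt)²/(4Dt) = (-13)²/(4 × 0.211 × 1050) = 0.1907; exp(−0.1907) = 0.8264.
C = 0.003882 × 0.8264 = 0.00321 kg/m³.

0.00321 kg/m³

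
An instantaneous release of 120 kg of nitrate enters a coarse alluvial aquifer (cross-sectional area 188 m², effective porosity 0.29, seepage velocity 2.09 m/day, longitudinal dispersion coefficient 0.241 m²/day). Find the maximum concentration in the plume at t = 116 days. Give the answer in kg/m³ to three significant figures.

The peak of an instantaneous 1D plume sits at x = vt; there the Gaussian factor is 1 and C_max = M/(n_e·A·√(4πDt)), where n_e·A is the pore area the mass is dissolved in.
√(4πDt) = √(4π × 0.241 × 116) = 18.74 m, so C_max = 120/(0.29 × 188 × 18.74) = 0.117 kg/m³.

0.117 kg/m³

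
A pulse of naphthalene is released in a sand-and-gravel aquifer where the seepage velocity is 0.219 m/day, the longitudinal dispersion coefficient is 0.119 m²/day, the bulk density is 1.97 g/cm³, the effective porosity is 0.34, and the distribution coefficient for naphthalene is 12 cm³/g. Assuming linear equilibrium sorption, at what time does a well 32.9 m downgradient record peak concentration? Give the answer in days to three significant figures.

10400 days

Retardation factor R = 1 + ρ_b·K_d/n = 1 + 1.97 × 12/0.34 = 70.53.
Sorption retards both mechanisms: v_R = v/R = 0.003105 m/day, D_R = D/R = 0.001687 m²/day.
Peak time from v_R²t² + 2D_R t − x² = 0: t = (√(D_R² + v_R²x²) − D_R)/v_R².
√(D_R² + v_R²x²) = √(0.001687² + 0.003105² × 32.9²) = 0.1022; v_R² = 9.641e-06.
t = (0.1022 − 0.001687)/9.641e-06 = 10400 days.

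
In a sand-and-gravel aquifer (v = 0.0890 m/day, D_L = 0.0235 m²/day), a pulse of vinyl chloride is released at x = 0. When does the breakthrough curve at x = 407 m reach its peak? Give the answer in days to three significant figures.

For the 1D instantaneous-source solution, setting ∂C/∂t = 0 at fixed x gives v²t² + 2Dt − x² = 0, so t = (√(D² + v²x²) − D)/v².
√(D² + v²x²) = √(0.0235² + 0.0890² × 407²) = 36.22; v² = 0.007921.
t = (36.22 − 0.0235)/0.007921 = 4570 days (vs. the pure-advection estimate x/v = 4570 d).

4570 days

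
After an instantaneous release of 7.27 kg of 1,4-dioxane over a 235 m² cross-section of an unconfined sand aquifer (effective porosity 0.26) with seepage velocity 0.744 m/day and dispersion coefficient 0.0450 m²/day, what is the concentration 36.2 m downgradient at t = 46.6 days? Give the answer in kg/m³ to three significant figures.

0.0175 kg/m³

For an instantaneous plane source, C(x,t) = M/(n_e·A·√(4πDt)) · exp(−(x−vt)²/(4Dt)), with n_e·A the pore (flow) area.
Plume center vt = 0.744 × 46.6 = 34.6704 m, so the well at 36.2 m is 1.5296 m downgradient of the peak.
√(4πDt) = 5.133 m, giving peak height M/(n_e·A·√(4πDt)) = 7.27/(0.26 × 235 × 5.133) = 0.02318 kg/m³.
(x−vt)²/(4Dt) = (1.5296)²/(4 × 0.0450 × 46.6) = 0.2789; exp(−0.2789) = 0.7566.
C = 0.02318 × 0.7566 = 0.0175 kg/m³.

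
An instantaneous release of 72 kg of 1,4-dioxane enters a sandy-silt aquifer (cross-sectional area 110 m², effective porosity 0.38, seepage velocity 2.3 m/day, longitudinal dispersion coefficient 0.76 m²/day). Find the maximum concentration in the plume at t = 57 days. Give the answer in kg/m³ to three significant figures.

The peak of an instantaneous 1D plume sits at x = vt; there the Gaussian factor is 1 and C_max = M/(n_e·A·√(4πDt)), where n_e·A is the pore area the mass is dissolved in.
√(4πDt) = √(4π × 0.76 × 57) = 23.33 m, so C_max = 72/(0.38 × 110 × 23.33) = 0.0738 kg/m³.

0.0738 kg/m³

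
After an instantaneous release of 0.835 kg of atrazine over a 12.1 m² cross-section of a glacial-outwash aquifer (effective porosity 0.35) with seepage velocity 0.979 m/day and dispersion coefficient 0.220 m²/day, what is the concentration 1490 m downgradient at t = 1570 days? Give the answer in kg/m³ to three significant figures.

0.000604 kg/m³

For an instantaneous plane source, C(x,t) = M/(n_e·A·√(4πDt)) · exp(−(x−vt)²/(4Dt)), with n_e·A the pore (flow) area.
Plume center vt = 0.979 × 1570 = 1537.03 m, so the well at 1490 m is 47.03 m upgradient of the peak.
√(4πDt) = 65.88 m, giving peak height M/(n_e·A·√(4πDt)) = 0.835/(0.35 × 12.1 × 65.88) = 0.002993 kg/m³.
(x−vt)²/(4Dt) = (-47.03)²/(4 × 0.220 × 1570) = 1.601; exp(−1.601) = 0.2017.
C = 0.002993 × 0.2017 = 0.000604 kg/m³.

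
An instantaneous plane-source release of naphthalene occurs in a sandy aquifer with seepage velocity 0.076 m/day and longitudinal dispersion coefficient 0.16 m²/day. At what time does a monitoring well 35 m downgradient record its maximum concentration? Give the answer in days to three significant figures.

For the 1D instantaneous-source solution, setting ∂C/∂t = 0 at fixed x gives v²t² + 2Dt − x² = 0, so t = (√(D² + v²x²) − D)/v².
√(D² + v²x²) = √(0.16² + 0.076² × 35²) = 2.665; v² = 0.005776.
t = (2.665 − 0.16)/0.005776 = 434 days (vs. the pure-advection estimate x/v = 461 d).

434 days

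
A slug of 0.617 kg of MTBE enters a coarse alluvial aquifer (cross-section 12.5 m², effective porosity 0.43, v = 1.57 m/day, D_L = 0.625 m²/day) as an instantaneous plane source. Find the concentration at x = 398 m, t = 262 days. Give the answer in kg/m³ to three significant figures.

For an instantaneous plane source, C(x,t) = M/(n_e·A·√(4πDt)) · exp(−(x−vt)²/(4Dt)), with n_e·A the pore (flow) area.
Plume center vt = 1.57 × 262 = 411.34 m, so the well at 398 m is 13.34 m upgradient of the peak.
√(4πDt) = 45.36 m, giving peak height M/(n_e·A·√(4πDt)) = 0.617/(0.43 × 12.5 × 45.36) = 0.002531 kg/m³.
(x−vt)²/(4Dt) = (-13.34)²/(4 × 0.625 × 262) = 0.2717; exp(−0.2717) = 0.7621.
C = 0.002531 × 0.7621 = 0.00193 kg/m³.

0.00193 kg/m³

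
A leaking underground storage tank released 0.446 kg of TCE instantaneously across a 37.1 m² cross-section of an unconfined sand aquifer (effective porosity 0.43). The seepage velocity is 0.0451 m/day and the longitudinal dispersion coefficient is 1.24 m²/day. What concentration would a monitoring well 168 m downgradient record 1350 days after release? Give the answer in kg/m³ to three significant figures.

3.47e-05 kg/m³

For an instantaneous plane source, C(x,t) = M/(n_e·A·√(4πDt)) · exp(−(x−vt)²/(4Dt)), with n_e·A the pore (flow) area.
Plume center vt = 0.0451 × 1350 = 60.885 m, so the well at 168 m is 107.115 m downgradient of the peak.
√(4πDt) = 145.0 m, giving peak height M/(n_e·A·√(4πDt)) = 0.446/(0.43 × 37.1 × 145.0) = 0.0001928 kg/m³.
(x−vt)²/(4Dt) = (107.115)²/(4 × 1.24 × 1350) = 1.714; exp(−1.714) = 0.1801.
C = 0.0001928 × 0.1801 = 3.47e-05 kg/m³.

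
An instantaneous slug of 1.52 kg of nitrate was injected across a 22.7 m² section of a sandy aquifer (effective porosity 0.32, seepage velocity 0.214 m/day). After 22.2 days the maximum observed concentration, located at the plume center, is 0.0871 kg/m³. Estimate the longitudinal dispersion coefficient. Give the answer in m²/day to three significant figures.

At the plume center C_max = M/(n_e·A·√(4πDt)), so D = M²/(4πt·(n_e·A·C_max)²).
n_e·A·C_max = 0.32 × 22.7 × 0.0871 = 0.6327 kg/m.
D = 1.52²/(4π × 22.2 × 0.6327²) = 0.0207 m²/day.

0.0207 m²/day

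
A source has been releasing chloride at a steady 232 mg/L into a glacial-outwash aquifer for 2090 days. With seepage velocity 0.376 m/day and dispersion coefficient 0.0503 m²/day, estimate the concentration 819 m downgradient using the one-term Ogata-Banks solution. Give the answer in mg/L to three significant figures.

For a continuous step input, C/C₀ ≈ ½·erfc((x−vt)/(2√(Dt))).
vt = 0.376 × 2090 = 785.84 m and 2√(Dt) = 2√(0.0503 × 2090) = 20.51 m.
Argument (x−vt)/(2√(Dt)) = (819 − 785.84)/20.51 = 1.617; ½·erfc(1.617) = 0.01110.
C = 232 × 0.01110 = 2.58 mg/L.

2.58 mg/L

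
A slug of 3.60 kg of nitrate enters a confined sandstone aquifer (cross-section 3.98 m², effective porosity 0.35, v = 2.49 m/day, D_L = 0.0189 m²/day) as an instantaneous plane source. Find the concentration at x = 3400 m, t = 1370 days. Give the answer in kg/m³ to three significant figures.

0.0418 kg/m³

For an instantaneous plane source, C(x,t) = M/(n_e·A·√(4πDt)) · exp(−(x−vt)²/(4Dt)), with n_e·A the pore (flow) area.
Plume center vt = 2.49 × 1370 = 3411.3 m, so the well at 3400 m is 11.3 m upgradient of the peak.
√(4πDt) = 18.04 m, giving peak height M/(n_e·A·√(4πDt)) = 3.60/(0.35 × 3.98 × 18.04) = 0.1433 kg/m³.
(x−vt)²/(4Dt) = (-11.3)²/(4 × 0.0189 × 1370) = 1.233; exp(−1.233) = 0.2914.
C = 0.1433 × 0.2914 = 0.0418 kg/m³.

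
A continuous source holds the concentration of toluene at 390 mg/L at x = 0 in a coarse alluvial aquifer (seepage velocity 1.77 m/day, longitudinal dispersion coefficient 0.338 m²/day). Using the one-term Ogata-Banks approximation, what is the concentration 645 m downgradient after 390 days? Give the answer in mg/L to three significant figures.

For a continuous step input, C/C₀ ≈ ½·erfc((x−vt)/(2√(Dt))).
vt = 1.77 × 390 = 690.3 m and 2√(Dt) = 2√(0.338 × 390) = 22.96 m.
Argument (x−vt)/(2√(Dt)) = (645 − 690.3)/22.96 = -1.973; ½·erfc(-1.973) = 0.9974.
C = 390 × 0.9974 = 389 mg/L.

389 mg/L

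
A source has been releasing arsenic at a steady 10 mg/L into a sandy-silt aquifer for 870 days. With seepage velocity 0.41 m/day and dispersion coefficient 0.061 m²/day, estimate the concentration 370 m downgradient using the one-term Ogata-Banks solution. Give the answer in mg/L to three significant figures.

0.984 mg/L

For a continuous step input, C/C₀ ≈ ½·erfc((x−vt)/(2√(Dt))).
vt = 0.41 × 870 = 356.7 m and 2√(Dt) = 2√(0.061 × 870) = 14.57 m.
Argument (x−vt)/(2√(Dt)) = (370 − 356.7)/14.57 = 0.9128; ½·erfc(0.9128) = 0.09837.
C = 10 × 0.09837 = 0.984 mg/L.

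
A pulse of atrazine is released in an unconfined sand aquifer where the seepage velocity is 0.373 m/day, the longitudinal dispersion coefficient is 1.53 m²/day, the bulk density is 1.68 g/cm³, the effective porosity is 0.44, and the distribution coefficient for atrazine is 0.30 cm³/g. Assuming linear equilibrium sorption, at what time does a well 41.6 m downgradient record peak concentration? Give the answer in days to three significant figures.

Retardation factor R = 1 + ρ_b·K_d/n = 1 + 1.68 × 0.30/0.44 = 2.145.
Sorption retards both mechanisms: v_R = v/R = 0.1739 m/day, D_R = D/R = 0.7133 m²/day.
Peak time from v_R²t² + 2D_R t − x² = 0: t = (√(D_R² + v_R²x²) − D_R)/v_R².
√(D_R² + v_R²x²) = √(0.7133² + 0.1739² × 41.6²) = 7.269; v_R² = 0.03024.
t = (7.269 − 0.7133)/0.03024 = 217 days.

217 days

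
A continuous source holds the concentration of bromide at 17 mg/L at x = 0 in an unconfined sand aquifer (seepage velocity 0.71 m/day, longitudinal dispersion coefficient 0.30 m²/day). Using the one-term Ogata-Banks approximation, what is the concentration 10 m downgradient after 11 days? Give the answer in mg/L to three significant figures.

For a continuous step input, C/C₀ ≈ ½·erfc((x−vt)/(2√(Dt))).
vt = 0.71 × 11 = 7.81 m and 2√(Dt) = 2√(0.30 × 11) = 3.633 m.
Argument (x−vt)/(2√(Dt)) = (10 − 7.81)/3.633 = 0.6028; ½·erfc(0.6028) = 0.1970.
C = 17 × 0.1970 = 3.35 mg/L.

3.35 mg/L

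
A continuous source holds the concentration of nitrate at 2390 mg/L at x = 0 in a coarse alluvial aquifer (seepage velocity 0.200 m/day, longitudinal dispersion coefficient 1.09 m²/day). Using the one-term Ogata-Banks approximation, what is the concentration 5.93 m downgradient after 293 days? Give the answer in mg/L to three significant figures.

For a continuous step input, C/C₀ ≈ ½·erfc((x−vt)/(2√(Dt))).
vt = 0.200 × 293 = 58.6 m and 2√(Dt) = 2√(1.09 × 293) = 35.74 m.
Argument (x−vt)/(2√(Dt)) = (5.93 − 58.6)/35.74 = -1.474; ½·erfc(-1.474) = 0.9814.
C = 2390 × 0.9814 = 2350 mg/L.

2350 mg/L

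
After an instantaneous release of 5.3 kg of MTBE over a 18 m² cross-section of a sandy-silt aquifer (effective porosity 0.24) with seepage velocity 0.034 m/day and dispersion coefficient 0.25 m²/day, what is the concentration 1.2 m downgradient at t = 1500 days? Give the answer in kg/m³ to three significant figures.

0.00342 kg/m³

For an instantaneous plane source, C(x,t) = M/(n_e·A·√(4πDt)) · exp(−(x−vt)²/(4Dt)), with n_e·A the pore (flow) area.
Plume center vt = 0.034 × 1500 = 51 m, so the well at 1.2 m is 49.8 m upgradient of the peak.
√(4πDt) = 68.65 m, giving peak height M/(n_e·A·√(4πDt)) = 5.3/(0.24 × 18 × 68.65) = 0.01787 kg/m³.
(x−vt)²/(4Dt) = (-49.8)²/(4 × 0.25 × 1500) = 1.653; exp(−1.653) = 0.1915.
C = 0.01787 × 0.1915 = 0.00342 kg/m³.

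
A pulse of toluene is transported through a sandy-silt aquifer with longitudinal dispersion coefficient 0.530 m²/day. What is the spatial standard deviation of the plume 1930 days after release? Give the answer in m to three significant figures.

45.2 m

Dispersive spreading gives a Gaussian with σ² = 2Dt; advection only shifts the center.
σ = √(2 × 0.530 × 1930) = 45.2 m.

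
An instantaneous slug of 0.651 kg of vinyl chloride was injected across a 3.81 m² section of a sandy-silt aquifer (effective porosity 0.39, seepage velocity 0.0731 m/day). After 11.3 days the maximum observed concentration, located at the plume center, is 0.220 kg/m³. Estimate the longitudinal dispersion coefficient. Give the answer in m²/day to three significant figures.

At the plume center C_max = M/(n_e·A·√(4πDt)), so D = M²/(4πt·(n_e·A·C_max)²).
n_e·A·C_max = 0.39 × 3.81 × 0.220 = 0.3269 kg/m.
D = 0.651²/(4π × 11.3 × 0.3269²) = 0.0279 m²/day.

0.0279 m²/day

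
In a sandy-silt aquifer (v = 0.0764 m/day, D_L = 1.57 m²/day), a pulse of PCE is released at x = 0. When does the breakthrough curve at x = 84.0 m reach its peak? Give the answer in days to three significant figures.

863 days

For the 1D instantaneous-source solution, setting ∂C/∂t = 0 at fixed x gives v²t² + 2Dt − x² = 0, so t = (√(D² + v²x²) − D)/v².
√(D² + v²x²) = √(1.57² + 0.0764² × 84.0²) = 6.607; v² = 0.00583696.
t = (6.607 − 1.57)/0.00583696 = 863 days (vs. the pure-advection estimate x/v = 1100 d).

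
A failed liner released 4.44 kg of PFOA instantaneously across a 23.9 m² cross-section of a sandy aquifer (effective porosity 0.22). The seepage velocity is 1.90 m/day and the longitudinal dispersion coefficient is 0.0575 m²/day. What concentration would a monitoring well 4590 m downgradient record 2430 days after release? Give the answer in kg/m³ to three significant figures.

0.00547 kg/m³

For an instantaneous plane source, C(x,t) = M/(n_e·A·√(4πDt)) · exp(−(x−vt)²/(4Dt)), with n_e·A the pore (flow) area.
Plume center vt = 1.90 × 2430 = 4617 m, so the well at 4590 m is 27 m upgradient of the peak.
√(4πDt) = 41.90 m, giving peak height M/(n_e·A·√(4πDt)) = 4.44/(0.22 × 23.9 × 41.90) = 0.02015 kg/m³.
(x−vt)²/(4Dt) = (-27)²/(4 × 0.0575 × 2430) = 1.304; exp(−1.304) = 0.2714.
C = 0.02015 × 0.2714 = 0.00547 kg/m³.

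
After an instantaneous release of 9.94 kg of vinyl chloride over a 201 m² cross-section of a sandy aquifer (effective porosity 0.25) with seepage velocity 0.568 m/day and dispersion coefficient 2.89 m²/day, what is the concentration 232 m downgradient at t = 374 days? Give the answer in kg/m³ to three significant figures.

0.00155 kg/m³

For an instantaneous plane source, C(x,t) = M/(n_e·A·√(4πDt)) · exp(−(x−vt)²/(4Dt)), with n_e·A the pore (flow) area.
Plume center vt = 0.568 × 374 = 212.432 m, so the well at 232 m is 19.568 m downgradient of the peak.
√(4πDt) = 116.5 m, giving peak height M/(n_e·A·√(4πDt)) = 9.94/(0.25 × 201 × 116.5) = 0.001698 kg/m³.
(x−vt)²/(4Dt) = (19.568)²/(4 × 2.89 × 374) = 0.08857; exp(−0.08857) = 0.9152.
C = 0.001698 × 0.9152 = 0.00155 kg/m³.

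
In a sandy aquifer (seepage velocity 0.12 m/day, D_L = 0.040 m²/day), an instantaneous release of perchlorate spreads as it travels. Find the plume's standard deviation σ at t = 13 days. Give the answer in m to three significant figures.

1.02 m

Dispersive spreading gives a Gaussian with σ² = 2Dt; advection only shifts the center.
σ = √(2 × 0.040 × 13) = 1.02 m.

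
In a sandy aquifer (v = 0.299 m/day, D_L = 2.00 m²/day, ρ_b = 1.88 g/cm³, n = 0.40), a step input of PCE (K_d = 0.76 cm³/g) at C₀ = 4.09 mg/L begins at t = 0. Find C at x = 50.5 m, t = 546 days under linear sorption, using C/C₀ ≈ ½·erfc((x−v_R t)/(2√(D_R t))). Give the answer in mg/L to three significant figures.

Retardation factor R = 1 + ρ_b·K_d/n = 1 + 1.88 × 0.76/0.40 = 4.572.
Sorption retards both mechanisms: v_R = v/R = 0.06540 m/day, D_R = D/R = 0.4374 m²/day.
v_R·t = 0.06540 × 546 = 35.7084 m; 2√(D_R t) = 30.91 m; argument = (50.5 − 35.7084)/30.91 = 0.4785.
C = C₀ × ½·erfc(0.4785) = 4.09 × 0.2493 = 1.02 mg/L.

1.02 mg/L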